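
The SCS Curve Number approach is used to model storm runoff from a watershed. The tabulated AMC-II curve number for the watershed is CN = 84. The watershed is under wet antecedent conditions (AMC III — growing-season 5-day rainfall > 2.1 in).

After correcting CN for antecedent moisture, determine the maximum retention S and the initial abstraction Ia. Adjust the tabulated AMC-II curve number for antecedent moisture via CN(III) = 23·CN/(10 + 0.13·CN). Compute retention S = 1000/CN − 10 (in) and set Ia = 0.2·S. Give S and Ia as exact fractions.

Adjust CN=84 to AMC III: 23·84/(10 + 0.13·84) → 1932 ÷ (523/25) = 48300/523 ≈ 92.352
S = 1000/(48300/523) − 10 = 400/483 in ≈ 0.828 in
Ia = 0.2·(400/483) = 80/483 in ≈ 0.166 in

S = 400/483 in ≈ 0.828 in; Ia = 80/483 in ≈ 0.166 in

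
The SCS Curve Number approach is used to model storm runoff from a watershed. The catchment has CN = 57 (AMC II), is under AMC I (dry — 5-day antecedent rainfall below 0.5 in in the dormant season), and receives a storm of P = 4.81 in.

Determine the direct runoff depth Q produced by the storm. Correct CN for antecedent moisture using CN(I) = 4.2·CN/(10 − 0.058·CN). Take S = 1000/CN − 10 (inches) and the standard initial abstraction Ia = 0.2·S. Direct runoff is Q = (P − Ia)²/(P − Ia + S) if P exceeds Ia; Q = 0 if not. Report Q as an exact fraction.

Dry (AMC I): CN(I) = 4.2·57/(10 − 0.058·57) = (1197/5)/(3347/500) = 119700/3347 ≈ 35.763
Max retention: S = 1000/(119700/3347) − 10 = 21500/1197 in (≈ 17.962 in)
Ia = 0.2·(21500/1197) = 4300/1197 in ≈ 3.592 in
Since P=4.810 > Ia=3.592: effective rainfall P−Ia = 145757/119700 in
Runoff Q = (P−Ia)²/(P−Ia+S) = (1.218)²/(1.218+17.962) = 21245103049/274802112900 ≈ 0.077 in

Q = 21245103049/274802112900 in ≈ 0.077 in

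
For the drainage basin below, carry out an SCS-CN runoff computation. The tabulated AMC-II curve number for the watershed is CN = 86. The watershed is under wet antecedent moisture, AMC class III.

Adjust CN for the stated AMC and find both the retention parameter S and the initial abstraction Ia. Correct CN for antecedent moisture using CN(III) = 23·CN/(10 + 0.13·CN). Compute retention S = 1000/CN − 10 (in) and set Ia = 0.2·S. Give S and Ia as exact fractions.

S = 700/989 in ≈ 0.708 in; Ia = 140/989 in ≈ 0.142 in

Adjust CN=86 to AMC III: 23·86/(10 + 0.13·86) → 1978 ÷ (1059/50) = 98900/1059 ≈ 93.390
S = 1000/(98900/1059) − 10 = 700/989 in ≈ 0.708 in
Ia = 0.2·(700/989) = 140/989 in ≈ 0.142 in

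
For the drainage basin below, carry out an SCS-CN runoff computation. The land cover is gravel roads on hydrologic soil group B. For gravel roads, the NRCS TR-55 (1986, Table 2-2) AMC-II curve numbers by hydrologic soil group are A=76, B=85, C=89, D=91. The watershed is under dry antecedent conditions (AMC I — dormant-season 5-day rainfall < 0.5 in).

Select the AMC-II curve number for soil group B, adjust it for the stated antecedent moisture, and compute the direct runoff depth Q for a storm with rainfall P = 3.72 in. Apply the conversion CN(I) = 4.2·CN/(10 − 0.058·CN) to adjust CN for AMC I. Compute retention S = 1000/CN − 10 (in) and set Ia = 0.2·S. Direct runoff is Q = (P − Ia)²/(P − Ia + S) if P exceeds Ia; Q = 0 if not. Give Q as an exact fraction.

NRCS table: gravel roads, soil group B → CN(II) = 85
Adjust CN=85 to AMC I: 4.2·85/(10 − 0.058·85) → 357 ÷ (507/100) = 11900/169 ≈ 70.414
Max retention: S = 1000/(11900/169) − 10 = 500/119 in (≈ 4.202 in)
Ia = 0.2S: 0.2·4.202 = 0.840 in (exactly 100/119)
Since P=3.720 > Ia=0.840: effective rainfall P−Ia = 8567/2975 in
Q: (8567/2975)² ÷ (21067/2975) = 73393489/62674325 in (≈ 1.171 in)

Q = 73393489/62674325 in ≈ 1.171 in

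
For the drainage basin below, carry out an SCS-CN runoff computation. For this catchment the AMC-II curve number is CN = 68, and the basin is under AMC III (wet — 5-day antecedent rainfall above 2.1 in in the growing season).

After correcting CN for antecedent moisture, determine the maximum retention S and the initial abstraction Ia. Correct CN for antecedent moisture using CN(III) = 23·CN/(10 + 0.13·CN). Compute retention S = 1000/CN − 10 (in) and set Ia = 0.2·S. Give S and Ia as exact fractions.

S = 800/391 in ≈ 2.046 in; Ia = 160/391 in ≈ 0.409 in

Wet (AMC III): CN(III) = 23·68/(10 + 0.13·68) = 1564/(471/25) = 39100/471 ≈ 83.015
Max retention: S = 1000/(39100/471) − 10 = 800/391 in (≈ 2.046 in)
Initial abstraction Ia = S/5 = (800/391)/5 = 160/391 ≈ 0.409 in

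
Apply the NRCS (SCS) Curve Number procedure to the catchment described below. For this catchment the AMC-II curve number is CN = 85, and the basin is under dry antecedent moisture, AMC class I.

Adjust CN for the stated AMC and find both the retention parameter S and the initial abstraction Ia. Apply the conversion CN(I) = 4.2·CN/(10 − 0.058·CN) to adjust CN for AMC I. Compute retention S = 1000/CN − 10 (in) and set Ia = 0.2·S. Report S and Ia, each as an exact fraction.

S = 500/119 in ≈ 4.202 in; Ia = 100/119 in ≈ 0.840 in

CN(I) from CN(II)=85: (4.2·85)/(10 − 0.058·85) = 11900/169 ≈ 70.414
Retention S: 1000/CN − 10 with CN=70.414 → S = 500/119 ≈ 4.202 in
Initial abstraction Ia = S/5 = (500/119)/5 = 100/119 ≈ 0.840 in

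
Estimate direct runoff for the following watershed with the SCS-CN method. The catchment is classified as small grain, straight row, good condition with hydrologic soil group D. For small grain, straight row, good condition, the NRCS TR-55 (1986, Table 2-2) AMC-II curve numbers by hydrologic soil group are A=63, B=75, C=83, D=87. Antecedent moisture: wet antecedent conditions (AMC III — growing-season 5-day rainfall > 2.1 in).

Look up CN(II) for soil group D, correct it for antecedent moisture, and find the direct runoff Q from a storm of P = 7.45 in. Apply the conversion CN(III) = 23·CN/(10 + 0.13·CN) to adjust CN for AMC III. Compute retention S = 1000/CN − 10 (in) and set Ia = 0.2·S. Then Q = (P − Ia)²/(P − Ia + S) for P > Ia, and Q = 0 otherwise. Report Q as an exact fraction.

Q = 85819116601/12764338980 in ≈ 6.723 in

NRCS table: small grain, straight row, good condition, soil group D → CN(II) = 87
Adjust CN=87 to AMC III: 23·87/(10 + 0.13·87) → 2001 ÷ (2131/100) = 200100/2131 ≈ 93.900
S = 1000/(200100/2131) − 10 = 1300/2001 in ≈ 0.650 in
Ia = 0.2S: 0.2·0.650 = 0.130 in (exactly 260/2001)
Excess rainfall: 7.450 − 0.130 = 7.320 in; P > Ia so Q > 0
Q = (292949/40020)²/((292949/40020) + 1300/2001) = (85819116601/1601600400)/(318949/40020) = 85819116601/12764338980 in ≈ 6.723 in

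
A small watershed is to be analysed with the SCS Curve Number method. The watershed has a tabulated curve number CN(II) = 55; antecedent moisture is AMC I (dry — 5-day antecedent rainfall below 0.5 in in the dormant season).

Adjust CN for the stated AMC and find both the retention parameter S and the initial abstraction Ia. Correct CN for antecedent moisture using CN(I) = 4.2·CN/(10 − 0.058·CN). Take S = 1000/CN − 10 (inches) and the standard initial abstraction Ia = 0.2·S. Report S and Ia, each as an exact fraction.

S = 1500/77 in ≈ 19.481 in; Ia = 300/77 in ≈ 3.896 in

CN(I) from CN(II)=55: (4.2·55)/(10 − 0.058·55) = 7700/227 ≈ 33.921
Max retention: S = 1000/(7700/227) − 10 = 1500/77 in (≈ 19.481 in)
Initial abstraction Ia = S/5 = (1500/77)/5 = 300/77 ≈ 3.896 in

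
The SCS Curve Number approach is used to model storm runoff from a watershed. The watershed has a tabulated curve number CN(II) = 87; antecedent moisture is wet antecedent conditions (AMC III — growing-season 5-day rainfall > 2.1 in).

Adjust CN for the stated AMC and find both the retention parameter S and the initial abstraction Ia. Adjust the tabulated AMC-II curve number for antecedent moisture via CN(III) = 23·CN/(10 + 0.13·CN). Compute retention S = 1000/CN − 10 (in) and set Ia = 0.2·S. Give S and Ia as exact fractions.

S = 1300/2001 in ≈ 0.650 in; Ia = 260/2001 in ≈ 0.130 in

Wet (AMC III): CN(III) = 23·87/(10 + 0.13·87) = 2001/(2131/100) = 200100/2131 ≈ 93.900
S = 1000/(200100/2131) − 10 = 1300/2001 in ≈ 0.650 in
Ia = 0.2S: 0.2·0.650 = 0.130 in (exactly 260/2001)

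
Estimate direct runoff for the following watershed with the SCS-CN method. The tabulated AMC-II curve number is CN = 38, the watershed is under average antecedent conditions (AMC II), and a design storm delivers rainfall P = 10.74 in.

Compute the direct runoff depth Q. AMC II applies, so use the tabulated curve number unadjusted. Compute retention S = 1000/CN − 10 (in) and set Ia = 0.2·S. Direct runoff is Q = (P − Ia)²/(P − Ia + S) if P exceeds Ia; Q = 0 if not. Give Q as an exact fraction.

Q = 50452609/21472850 in ≈ 2.350 in

AMC II — tabulated CN = 38 applies directly.
Retention S: 1000/CN − 10 with CN=38.000 → S = 310/19 ≈ 16.316 in
Ia = 0.2S: 0.2·16.316 = 3.263 in (exactly 62/19)
P − Ia = 10.740 − 3.263 = 7103/950 ≈ 7.477 in (> 0, runoff occurs)
Runoff Q = (P−Ia)²/(P−Ia+S) = (7.477)²/(7.477+16.316) = 50452609/21472850 ≈ 2.350 in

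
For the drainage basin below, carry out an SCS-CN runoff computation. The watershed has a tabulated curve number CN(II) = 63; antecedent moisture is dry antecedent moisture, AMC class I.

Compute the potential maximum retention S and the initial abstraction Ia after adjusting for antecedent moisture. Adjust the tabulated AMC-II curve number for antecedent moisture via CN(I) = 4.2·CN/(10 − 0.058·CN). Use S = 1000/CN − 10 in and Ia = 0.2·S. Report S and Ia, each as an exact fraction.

Dry (AMC I): CN(I) = 4.2·63/(10 − 0.058·63) = (1323/5)/(3173/500) = 132300/3173 ≈ 41.696
Max retention: S = 1000/(132300/3173) − 10 = 18500/1323 in (≈ 13.983 in)
Ia = 0.2·(18500/1323) = 3700/1323 in ≈ 2.797 in

S = 18500/1323 in ≈ 13.983 in; Ia = 3700/1323 in ≈ 2.797 in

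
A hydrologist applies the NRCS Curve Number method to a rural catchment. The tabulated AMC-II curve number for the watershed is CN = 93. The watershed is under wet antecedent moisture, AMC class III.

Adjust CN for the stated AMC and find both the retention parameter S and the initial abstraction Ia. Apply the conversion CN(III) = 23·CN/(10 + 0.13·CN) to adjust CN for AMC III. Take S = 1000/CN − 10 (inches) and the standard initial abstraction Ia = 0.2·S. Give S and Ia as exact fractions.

CN(III) from CN(II)=93: (23·93)/(10 + 0.13·93) = 213900/2209 ≈ 96.831
Max retention: S = 1000/(213900/2209) − 10 = 700/2139 in (≈ 0.327 in)
Initial abstraction Ia = S/5 = (700/2139)/5 = 140/2139 ≈ 0.065 in

S = 700/2139 in ≈ 0.327 in; Ia = 140/2139 in ≈ 0.065 in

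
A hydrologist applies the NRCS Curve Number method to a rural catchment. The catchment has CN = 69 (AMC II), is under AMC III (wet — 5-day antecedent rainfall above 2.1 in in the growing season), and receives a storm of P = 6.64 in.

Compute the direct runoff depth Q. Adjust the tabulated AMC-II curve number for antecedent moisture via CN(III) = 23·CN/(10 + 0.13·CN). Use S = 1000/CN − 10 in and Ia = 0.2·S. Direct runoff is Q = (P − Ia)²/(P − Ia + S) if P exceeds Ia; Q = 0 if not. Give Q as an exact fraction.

Wet (AMC III): CN(III) = 23·69/(10 + 0.13·69) = 1587/(1897/100) = 158700/1897 ≈ 83.658
S = 1000/(158700/1897) − 10 = 3100/1587 in ≈ 1.953 in
Initial abstraction Ia = S/5 = (3100/1587)/5 = 620/1587 ≈ 0.391 in
Since P=6.640 > Ia=0.391: effective rainfall P−Ia = 247942/39675 in
Q: (247942/39675)² ÷ (325442/39675) = 30737617682/6455955675 in (≈ 4.761 in)

Q = 30737617682/6455955675 in ≈ 4.761 in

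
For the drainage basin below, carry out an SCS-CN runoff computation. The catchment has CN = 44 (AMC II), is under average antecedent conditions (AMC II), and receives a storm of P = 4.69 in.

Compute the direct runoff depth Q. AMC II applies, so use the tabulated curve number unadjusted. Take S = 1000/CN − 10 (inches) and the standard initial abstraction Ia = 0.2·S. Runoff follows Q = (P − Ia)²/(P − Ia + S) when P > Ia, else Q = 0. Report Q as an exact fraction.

Q = 794983/2570700 in ≈ 0.309 in

CN(II) = 44; AMC II needs no correction.
S = 1000/44 − 10 = 140/11 in ≈ 12.727 in
Initial abstraction Ia = S/5 = (140/11)/5 = 28/11 ≈ 2.545 in
Since P=4.690 > Ia=2.545: effective rainfall P−Ia = 2359/1100 in
Q: (2359/1100)² ÷ (16359/1100) = 794983/2570700 in (≈ 0.309 in)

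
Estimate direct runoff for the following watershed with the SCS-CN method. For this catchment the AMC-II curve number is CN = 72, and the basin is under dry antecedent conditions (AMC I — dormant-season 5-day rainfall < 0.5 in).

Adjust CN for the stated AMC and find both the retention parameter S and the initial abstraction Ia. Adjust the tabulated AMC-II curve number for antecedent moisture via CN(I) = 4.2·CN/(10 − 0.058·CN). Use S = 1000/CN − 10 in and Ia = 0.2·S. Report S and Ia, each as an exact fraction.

Dry (AMC I): CN(I) = 4.2·72/(10 − 0.058·72) = (1512/5)/(728/125) = 675/13 ≈ 51.923
S = 1000/(675/13) − 10 = 250/27 in ≈ 9.259 in
Ia = 0.2·(250/27) = 50/27 in ≈ 1.852 in

S = 250/27 in ≈ 9.259 in; Ia = 50/27 in ≈ 1.852 in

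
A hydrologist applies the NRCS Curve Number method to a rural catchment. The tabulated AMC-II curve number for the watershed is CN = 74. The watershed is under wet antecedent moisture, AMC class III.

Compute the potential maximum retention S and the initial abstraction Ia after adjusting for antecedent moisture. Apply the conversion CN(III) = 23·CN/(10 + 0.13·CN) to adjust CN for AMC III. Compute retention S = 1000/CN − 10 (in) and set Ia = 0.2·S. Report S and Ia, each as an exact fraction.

S = 1300/851 in ≈ 1.528 in; Ia = 260/851 in ≈ 0.306 in

Adjust CN=74 to AMC III: 23·74/(10 + 0.13·74) → 1702 ÷ (981/50) = 85100/981 ≈ 86.748
S = 1000/(85100/981) − 10 = 1300/851 in ≈ 1.528 in
Ia = 0.2·(1300/851) = 260/851 in ≈ 0.306 in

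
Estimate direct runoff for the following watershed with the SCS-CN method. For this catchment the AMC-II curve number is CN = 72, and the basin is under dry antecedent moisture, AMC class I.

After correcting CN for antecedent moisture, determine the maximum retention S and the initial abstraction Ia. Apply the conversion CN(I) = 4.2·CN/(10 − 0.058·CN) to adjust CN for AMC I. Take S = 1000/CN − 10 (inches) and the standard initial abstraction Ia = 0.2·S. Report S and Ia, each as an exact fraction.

CN(I) from CN(II)=72: (4.2·72)/(10 − 0.058·72) = 675/13 ≈ 51.923
S = 1000/(675/13) − 10 = 250/27 in ≈ 9.259 in
Ia = 0.2S: 0.2·9.259 = 1.852 in (exactly 50/27)

S = 250/27 in ≈ 9.259 in; Ia = 50/27 in ≈ 1.852 in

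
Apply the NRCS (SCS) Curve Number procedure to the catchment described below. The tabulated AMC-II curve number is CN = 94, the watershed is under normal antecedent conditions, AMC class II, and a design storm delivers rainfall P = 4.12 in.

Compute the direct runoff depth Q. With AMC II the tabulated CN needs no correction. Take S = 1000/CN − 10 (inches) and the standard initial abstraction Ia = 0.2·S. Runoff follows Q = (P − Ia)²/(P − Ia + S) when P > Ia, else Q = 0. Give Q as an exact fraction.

AMC II — tabulated CN = 94 applies directly.
Retention S: 1000/CN − 10 with CN=94.000 → S = 30/47 ≈ 0.638 in
Ia = 0.2S: 0.2·0.638 = 0.128 in (exactly 6/47)
P − Ia = 4.120 − 0.128 = 4691/1175 ≈ 3.992 in (> 0, runoff occurs)
Runoff Q = (P−Ia)²/(P−Ia+S) = (3.992)²/(3.992+0.638) = 22005481/6393175 ≈ 3.442 in

Q = 22005481/6393175 in ≈ 3.442 in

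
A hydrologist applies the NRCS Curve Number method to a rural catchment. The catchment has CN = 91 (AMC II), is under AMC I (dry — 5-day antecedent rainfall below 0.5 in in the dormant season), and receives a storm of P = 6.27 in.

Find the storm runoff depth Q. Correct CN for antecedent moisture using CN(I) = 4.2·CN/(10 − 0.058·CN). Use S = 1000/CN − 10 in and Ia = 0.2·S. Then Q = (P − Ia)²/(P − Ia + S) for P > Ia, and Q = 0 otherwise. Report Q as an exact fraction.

Adjust CN=91 to AMC I: 4.2·91/(10 − 0.058·91) → (1911/5) ÷ (2361/500) = 63700/787 ≈ 80.940
Max retention: S = 1000/(63700/787) − 10 = 1500/637 in (≈ 2.355 in)
Initial abstraction Ia = S/5 = (1500/637)/5 = 300/637 ≈ 0.471 in
Excess rainfall: 6.270 − 0.471 = 5.799 in; P > Ia so Q > 0
Runoff Q = (P−Ia)²/(P−Ia+S) = (5.799)²/(5.799+2.355) = 15161735689/3676190700 ≈ 4.124 in

Q = 15161735689/3676190700 in ≈ 4.124 in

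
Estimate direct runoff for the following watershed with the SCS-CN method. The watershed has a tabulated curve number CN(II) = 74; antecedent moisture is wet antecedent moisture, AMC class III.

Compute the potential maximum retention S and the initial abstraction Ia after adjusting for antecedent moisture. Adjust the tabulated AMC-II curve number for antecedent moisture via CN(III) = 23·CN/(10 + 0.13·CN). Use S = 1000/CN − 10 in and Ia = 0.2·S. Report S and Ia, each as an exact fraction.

CN(III) from CN(II)=74: (23·74)/(10 + 0.13·74) = 85100/981 ≈ 86.748
Max retention: S = 1000/(85100/981) − 10 = 1300/851 in (≈ 1.528 in)
Ia = 0.2·(1300/851) = 260/851 in ≈ 0.306 in

S = 1300/851 in ≈ 1.528 in; Ia = 260/851 in ≈ 0.306 in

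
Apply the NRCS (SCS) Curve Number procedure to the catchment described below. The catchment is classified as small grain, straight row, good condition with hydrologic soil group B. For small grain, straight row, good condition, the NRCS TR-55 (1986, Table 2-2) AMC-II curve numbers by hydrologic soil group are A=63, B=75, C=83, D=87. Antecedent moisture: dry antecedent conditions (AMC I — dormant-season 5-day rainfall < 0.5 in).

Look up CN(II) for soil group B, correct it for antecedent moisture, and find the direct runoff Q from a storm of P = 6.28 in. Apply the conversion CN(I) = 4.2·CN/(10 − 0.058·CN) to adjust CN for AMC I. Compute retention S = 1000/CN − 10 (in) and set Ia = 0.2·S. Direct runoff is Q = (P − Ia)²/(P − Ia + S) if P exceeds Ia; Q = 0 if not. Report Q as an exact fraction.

Q = 54626881/31328325 in ≈ 1.744 in

NRCS table: small grain, straight row, good condition, soil group B → CN(II) = 75
Adjust CN=75 to AMC I: 4.2·75/(10 − 0.058·75) → 315 ÷ (113/20) = 6300/113 ≈ 55.752
Max retention: S = 1000/(6300/113) − 10 = 500/63 in (≈ 7.937 in)
Initial abstraction Ia = S/5 = (500/63)/5 = 100/63 ≈ 1.587 in
Excess rainfall: 6.280 − 1.587 = 4.693 in; P > Ia so Q > 0
Q: (7391/1575)² ÷ (19891/1575) = 54626881/31328325 in (≈ 1.744 in)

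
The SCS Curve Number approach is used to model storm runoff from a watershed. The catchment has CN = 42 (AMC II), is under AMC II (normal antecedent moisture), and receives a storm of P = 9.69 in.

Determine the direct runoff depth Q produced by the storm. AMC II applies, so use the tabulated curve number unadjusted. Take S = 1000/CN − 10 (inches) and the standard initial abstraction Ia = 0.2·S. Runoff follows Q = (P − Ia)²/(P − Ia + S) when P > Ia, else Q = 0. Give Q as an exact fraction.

Q = 211673401/91452900 in ≈ 2.315 in

Average conditions: CN = 42 (no AMC adjustment).
S = 1000/42 − 10 = 290/21 in ≈ 13.810 in
Ia = 0.2S: 0.2·13.810 = 2.762 in (exactly 58/21)
P − Ia = 9.690 − 2.762 = 14549/2100 ≈ 6.928 in (> 0, runoff occurs)
Q = (14549/2100)²/((14549/2100) + 290/21) = (211673401/4410000)/(43549/2100) = 211673401/91452900 in ≈ 2.315 in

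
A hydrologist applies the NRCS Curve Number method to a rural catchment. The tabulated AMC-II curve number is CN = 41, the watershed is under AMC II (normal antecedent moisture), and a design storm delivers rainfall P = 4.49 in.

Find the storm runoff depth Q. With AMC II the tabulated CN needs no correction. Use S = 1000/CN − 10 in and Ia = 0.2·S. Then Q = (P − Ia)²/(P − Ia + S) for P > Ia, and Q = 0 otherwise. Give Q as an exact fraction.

Average conditions: CN = 41 (no AMC adjustment).
S = 1000/41 − 10 = 590/41 in ≈ 14.390 in
Initial abstraction Ia = S/5 = (590/41)/5 = 118/41 ≈ 2.878 in
Since P=4.490 > Ia=2.878: effective rainfall P−Ia = 6609/4100 in
Q: (6609/4100)² ÷ (65609/4100) = 43678881/268996900 in (≈ 0.162 in)

Q = 43678881/268996900 in ≈ 0.162 in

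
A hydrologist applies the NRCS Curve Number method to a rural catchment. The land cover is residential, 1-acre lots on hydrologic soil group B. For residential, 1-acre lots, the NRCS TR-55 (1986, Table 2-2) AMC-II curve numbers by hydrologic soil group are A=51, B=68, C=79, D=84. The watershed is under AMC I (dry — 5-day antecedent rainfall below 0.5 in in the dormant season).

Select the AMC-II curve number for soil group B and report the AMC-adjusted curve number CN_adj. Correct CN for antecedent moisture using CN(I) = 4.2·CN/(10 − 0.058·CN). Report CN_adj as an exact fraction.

NRCS table: residential, 1-acre lots, soil group B → CN(II) = 68
Dry (AMC I): CN(I) = 4.2·68/(10 − 0.058·68) = (1428/5)/(757/125) = 35700/757 ≈ 47.160

CN_adj = 35700/757 ≈ 47.160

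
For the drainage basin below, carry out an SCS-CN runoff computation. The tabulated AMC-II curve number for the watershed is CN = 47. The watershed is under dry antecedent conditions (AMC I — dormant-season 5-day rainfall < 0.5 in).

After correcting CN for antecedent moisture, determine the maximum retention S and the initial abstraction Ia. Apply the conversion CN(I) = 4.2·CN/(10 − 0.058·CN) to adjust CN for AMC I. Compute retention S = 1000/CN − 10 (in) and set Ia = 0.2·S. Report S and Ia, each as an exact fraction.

Adjust CN=47 to AMC I: 4.2·47/(10 − 0.058·47) → (987/5) ÷ (3637/500) = 98700/3637 ≈ 27.138
S = 1000/(98700/3637) − 10 = 26500/987 in ≈ 26.849 in
Ia = 0.2S: 0.2·26.849 = 5.370 in (exactly 5300/987)

S = 26500/987 in ≈ 26.849 in; Ia = 5300/987 in ≈ 5.370 in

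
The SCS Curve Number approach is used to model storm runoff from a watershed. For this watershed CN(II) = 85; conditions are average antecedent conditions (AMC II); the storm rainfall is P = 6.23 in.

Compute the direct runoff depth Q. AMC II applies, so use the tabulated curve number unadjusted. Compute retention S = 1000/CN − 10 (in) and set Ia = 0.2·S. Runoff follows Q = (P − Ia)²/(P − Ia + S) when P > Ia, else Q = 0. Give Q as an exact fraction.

CN(II) = 85; AMC II needs no correction.
Max retention: S = 1000/85 − 10 = 30/17 in (≈ 1.765 in)
Initial abstraction Ia = S/5 = (30/17)/5 = 6/17 ≈ 0.353 in
P − Ia = 6.230 − 0.353 = 9991/1700 ≈ 5.877 in (> 0, runoff occurs)
Q = (9991/1700)²/((9991/1700) + 30/17) = (99820081/2890000)/(12991/1700) = 99820081/22084700 in ≈ 4.520 in

Q = 99820081/22084700 in ≈ 4.520 in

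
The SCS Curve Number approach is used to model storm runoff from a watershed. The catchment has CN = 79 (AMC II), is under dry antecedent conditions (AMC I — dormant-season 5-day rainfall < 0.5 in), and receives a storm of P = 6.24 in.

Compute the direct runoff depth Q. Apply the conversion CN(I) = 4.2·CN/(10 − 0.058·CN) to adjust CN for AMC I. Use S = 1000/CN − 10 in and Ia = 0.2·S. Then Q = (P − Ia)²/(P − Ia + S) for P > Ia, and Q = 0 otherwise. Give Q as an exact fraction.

Q = 24127744/11022475 in ≈ 2.189 in

Dry (AMC I): CN(I) = 4.2·79/(10 − 0.058·79) = (1659/5)/(2709/500) = 7900/129 ≈ 61.240
S = 1000/(7900/129) − 10 = 500/79 in ≈ 6.329 in
Ia = 0.2·(500/79) = 100/79 in ≈ 1.266 in
P − Ia = 6.240 − 1.266 = 9824/1975 ≈ 4.974 in (> 0, runoff occurs)
Runoff Q = (P−Ia)²/(P−Ia+S) = (4.974)²/(4.974+6.329) = 24127744/11022475 ≈ 2.189 in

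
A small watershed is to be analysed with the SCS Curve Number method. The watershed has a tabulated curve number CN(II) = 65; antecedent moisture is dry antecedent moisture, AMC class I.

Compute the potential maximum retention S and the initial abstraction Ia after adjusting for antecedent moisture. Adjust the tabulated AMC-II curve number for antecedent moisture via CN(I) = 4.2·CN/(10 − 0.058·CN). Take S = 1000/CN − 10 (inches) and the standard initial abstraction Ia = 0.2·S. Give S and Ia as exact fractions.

S = 500/39 in ≈ 12.821 in; Ia = 100/39 in ≈ 2.564 in

CN(I) from CN(II)=65: (4.2·65)/(10 − 0.058·65) = 3900/89 ≈ 43.820
Retention S: 1000/CN − 10 with CN=43.820 → S = 500/39 ≈ 12.821 in
Ia = 0.2S: 0.2·12.821 = 2.564 in (exactly 100/39)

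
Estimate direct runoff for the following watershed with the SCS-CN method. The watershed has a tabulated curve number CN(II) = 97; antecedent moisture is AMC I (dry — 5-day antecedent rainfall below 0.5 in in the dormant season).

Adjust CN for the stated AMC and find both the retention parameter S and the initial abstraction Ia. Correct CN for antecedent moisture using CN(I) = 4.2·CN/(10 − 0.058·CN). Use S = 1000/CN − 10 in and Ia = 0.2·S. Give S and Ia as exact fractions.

S = 500/679 in ≈ 0.736 in; Ia = 100/679 in ≈ 0.147 in

Dry (AMC I): CN(I) = 4.2·97/(10 − 0.058·97) = (2037/5)/(2187/500) = 67900/729 ≈ 93.141
Max retention: S = 1000/(67900/729) − 10 = 500/679 in (≈ 0.736 in)
Initial abstraction Ia = S/5 = (500/679)/5 = 100/679 ≈ 0.147 in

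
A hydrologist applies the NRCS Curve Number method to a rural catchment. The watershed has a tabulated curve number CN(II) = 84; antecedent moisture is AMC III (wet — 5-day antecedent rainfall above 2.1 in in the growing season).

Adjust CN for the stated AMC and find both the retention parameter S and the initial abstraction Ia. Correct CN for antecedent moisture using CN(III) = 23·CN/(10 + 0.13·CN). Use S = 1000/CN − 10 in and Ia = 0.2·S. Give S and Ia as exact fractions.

S = 400/483 in ≈ 0.828 in; Ia = 80/483 in ≈ 0.166 in

CN(III) from CN(II)=84: (23·84)/(10 + 0.13·84) = 48300/523 ≈ 92.352
Max retention: S = 1000/(48300/523) − 10 = 400/483 in (≈ 0.828 in)
Ia = 0.2S: 0.2·0.828 = 0.166 in (exactly 80/483)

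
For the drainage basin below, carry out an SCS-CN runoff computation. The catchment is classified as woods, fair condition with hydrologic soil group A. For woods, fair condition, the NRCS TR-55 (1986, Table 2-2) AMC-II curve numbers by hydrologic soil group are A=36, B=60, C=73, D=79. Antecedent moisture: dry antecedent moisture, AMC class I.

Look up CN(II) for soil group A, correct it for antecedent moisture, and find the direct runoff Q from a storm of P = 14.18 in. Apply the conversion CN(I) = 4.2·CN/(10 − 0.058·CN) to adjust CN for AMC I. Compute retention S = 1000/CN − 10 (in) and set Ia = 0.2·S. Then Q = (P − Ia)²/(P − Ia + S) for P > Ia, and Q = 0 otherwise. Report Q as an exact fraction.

NRCS table: woods, fair condition, soil group A → CN(II) = 36
Adjust CN=36 to AMC I: 4.2·36/(10 − 0.058·36) → (756/5) ÷ (989/125) = 18900/989 ≈ 19.110
Max retention: S = 1000/(18900/989) − 10 = 8000/189 in (≈ 42.328 in)
Initial abstraction Ia = S/5 = (8000/189)/5 = 1600/189 ≈ 8.466 in
Excess rainfall: 14.180 − 8.466 = 5.714 in; P > Ia so Q > 0
Q = (54001/9450)²/((54001/9450) + 8000/189) = (2916108001/89302500)/(454001/9450) = 2916108001/4290309450 in ≈ 0.680 in

Q = 2916108001/4290309450 in ≈ 0.680 in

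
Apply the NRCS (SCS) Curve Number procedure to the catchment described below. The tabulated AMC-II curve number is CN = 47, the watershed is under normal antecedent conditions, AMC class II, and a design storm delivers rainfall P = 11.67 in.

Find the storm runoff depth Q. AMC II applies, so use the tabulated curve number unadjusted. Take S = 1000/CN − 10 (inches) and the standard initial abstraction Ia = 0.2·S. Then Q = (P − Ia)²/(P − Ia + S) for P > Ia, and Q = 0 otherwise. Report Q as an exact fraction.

CN(II) = 47; AMC II needs no correction.
Max retention: S = 1000/47 − 10 = 530/47 in (≈ 11.277 in)
Ia = 0.2·(530/47) = 106/47 in ≈ 2.255 in
Since P=11.670 > Ia=2.255: effective rainfall P−Ia = 44249/4700 in
Q: (44249/4700)² ÷ (97249/4700) = 1957974001/457070300 in (≈ 4.284 in)

Q = 1957974001/457070300 in ≈ 4.284 in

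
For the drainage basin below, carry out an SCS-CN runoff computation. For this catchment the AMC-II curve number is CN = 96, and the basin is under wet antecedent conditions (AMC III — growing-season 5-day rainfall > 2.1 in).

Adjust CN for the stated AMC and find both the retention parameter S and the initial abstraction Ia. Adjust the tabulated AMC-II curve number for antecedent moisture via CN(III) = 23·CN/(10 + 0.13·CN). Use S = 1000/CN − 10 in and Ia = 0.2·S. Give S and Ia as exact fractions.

S = 25/138 in ≈ 0.181 in; Ia = 5/138 in ≈ 0.036 in

Adjust CN=96 to AMC III: 23·96/(10 + 0.13·96) → 2208 ÷ (562/25) = 27600/281 ≈ 98.221
Max retention: S = 1000/(27600/281) − 10 = 25/138 in (≈ 0.181 in)
Ia = 0.2·(25/138) = 5/138 in ≈ 0.036 in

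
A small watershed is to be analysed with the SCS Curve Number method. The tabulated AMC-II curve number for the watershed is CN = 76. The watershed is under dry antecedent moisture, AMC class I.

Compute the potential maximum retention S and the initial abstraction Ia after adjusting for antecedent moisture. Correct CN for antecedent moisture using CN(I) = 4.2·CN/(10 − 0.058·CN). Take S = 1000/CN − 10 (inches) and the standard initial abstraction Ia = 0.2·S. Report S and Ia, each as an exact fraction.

S = 1000/133 in ≈ 7.519 in; Ia = 200/133 in ≈ 1.504 in

Dry (AMC I): CN(I) = 4.2·76/(10 − 0.058·76) = (1596/5)/(699/125) = 13300/233 ≈ 57.082
Max retention: S = 1000/(13300/233) − 10 = 1000/133 in (≈ 7.519 in)
Ia = 0.2·(1000/133) = 200/133 in ≈ 1.504 in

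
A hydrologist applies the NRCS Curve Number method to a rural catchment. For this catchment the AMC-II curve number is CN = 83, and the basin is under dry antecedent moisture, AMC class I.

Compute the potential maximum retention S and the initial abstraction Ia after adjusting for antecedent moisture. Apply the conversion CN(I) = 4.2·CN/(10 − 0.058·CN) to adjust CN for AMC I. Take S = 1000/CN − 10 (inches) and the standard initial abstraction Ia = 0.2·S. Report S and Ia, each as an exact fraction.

S = 8500/1743 in ≈ 4.877 in; Ia = 1700/1743 in ≈ 0.975 in

CN(I) from CN(II)=83: (4.2·83)/(10 − 0.058·83) = 174300/2593 ≈ 67.219
Retention S: 1000/CN − 10 with CN=67.219 → S = 8500/1743 ≈ 4.877 in
Initial abstraction Ia = S/5 = (8500/1743)/5 = 1700/1743 ≈ 0.975 in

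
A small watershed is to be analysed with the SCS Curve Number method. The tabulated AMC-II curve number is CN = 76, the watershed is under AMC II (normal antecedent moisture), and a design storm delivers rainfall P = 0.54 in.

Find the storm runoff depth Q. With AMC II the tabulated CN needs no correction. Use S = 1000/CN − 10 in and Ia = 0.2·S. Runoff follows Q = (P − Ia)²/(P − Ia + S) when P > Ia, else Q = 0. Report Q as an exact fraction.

Q = 0 in ≈ 0.000 in

Average conditions: CN = 76 (no AMC adjustment).
Max retention: S = 1000/76 − 10 = 60/19 in (≈ 3.158 in)
Ia = 0.2S: 0.2·3.158 = 0.632 in (exactly 12/19)
P = 0.540 ≤ Ia = 0.632 in: entire storm abstracted, Q = 0.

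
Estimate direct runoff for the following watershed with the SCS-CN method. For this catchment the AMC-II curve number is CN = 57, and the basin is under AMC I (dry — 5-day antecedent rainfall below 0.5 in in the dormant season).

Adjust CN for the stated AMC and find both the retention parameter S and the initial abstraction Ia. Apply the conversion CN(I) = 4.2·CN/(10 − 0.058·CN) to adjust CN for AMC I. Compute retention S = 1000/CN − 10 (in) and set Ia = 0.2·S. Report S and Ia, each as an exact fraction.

S = 21500/1197 in ≈ 17.962 in; Ia = 4300/1197 in ≈ 3.592 in

Dry (AMC I): CN(I) = 4.2·57/(10 − 0.058·57) = (1197/5)/(3347/500) = 119700/3347 ≈ 35.763
S = 1000/(119700/3347) − 10 = 21500/1197 in ≈ 17.962 in
Ia = 0.2·(21500/1197) = 4300/1197 in ≈ 3.592 in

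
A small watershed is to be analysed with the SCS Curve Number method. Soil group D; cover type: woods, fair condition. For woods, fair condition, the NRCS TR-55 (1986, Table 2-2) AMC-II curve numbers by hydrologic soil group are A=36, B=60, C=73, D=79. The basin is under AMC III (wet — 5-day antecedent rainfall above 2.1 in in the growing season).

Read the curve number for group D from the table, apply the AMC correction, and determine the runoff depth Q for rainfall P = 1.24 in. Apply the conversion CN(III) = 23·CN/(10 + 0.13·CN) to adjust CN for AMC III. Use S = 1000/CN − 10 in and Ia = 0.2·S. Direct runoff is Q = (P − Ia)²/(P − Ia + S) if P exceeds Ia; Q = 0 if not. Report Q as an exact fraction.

NRCS table: woods, fair condition, soil group D → CN(II) = 79
Adjust CN=79 to AMC III: 23·79/(10 + 0.13·79) → 1817 ÷ (2027/100) = 181700/2027 ≈ 89.640
S = 1000/(181700/2027) − 10 = 2100/1817 in ≈ 1.156 in
Initial abstraction Ia = S/5 = (2100/1817)/5 = 420/1817 ≈ 0.231 in
P − Ia = 1.240 − 0.231 = 45827/45425 ≈ 1.009 in (> 0, runoff occurs)
Runoff Q = (P−Ia)²/(P−Ia+S) = (1.009)²/(1.009+1.156) = 2100113929/4466503975 ≈ 0.470 in

Q = 2100113929/4466503975 in ≈ 0.470 in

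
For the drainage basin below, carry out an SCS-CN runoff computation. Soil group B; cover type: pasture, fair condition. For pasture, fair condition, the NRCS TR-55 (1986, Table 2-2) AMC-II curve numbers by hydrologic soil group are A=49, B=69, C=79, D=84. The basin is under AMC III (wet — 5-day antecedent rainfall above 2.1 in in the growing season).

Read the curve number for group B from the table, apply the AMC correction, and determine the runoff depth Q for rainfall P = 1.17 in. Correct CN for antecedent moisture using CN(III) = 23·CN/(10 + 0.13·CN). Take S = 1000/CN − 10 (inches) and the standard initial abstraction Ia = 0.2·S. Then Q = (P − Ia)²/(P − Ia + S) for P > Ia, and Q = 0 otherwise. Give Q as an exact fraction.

NRCS table: pasture, fair condition, soil group B → CN(II) = 69
Adjust CN=69 to AMC III: 23·69/(10 + 0.13·69) → 1587 ÷ (1897/100) = 158700/1897 ≈ 83.658
Max retention: S = 1000/(158700/1897) − 10 = 3100/1587 in (≈ 1.953 in)
Ia = 0.2·(3100/1587) = 620/1587 in ≈ 0.391 in
Excess rainfall: 1.170 − 0.391 = 0.779 in; P > Ia so Q > 0
Runoff Q = (P−Ia)²/(P−Ia+S) = (0.779)²/(0.779+1.953) = 15296495041/68824857300 ≈ 0.222 in

Q = 15296495041/68824857300 in ≈ 0.222 in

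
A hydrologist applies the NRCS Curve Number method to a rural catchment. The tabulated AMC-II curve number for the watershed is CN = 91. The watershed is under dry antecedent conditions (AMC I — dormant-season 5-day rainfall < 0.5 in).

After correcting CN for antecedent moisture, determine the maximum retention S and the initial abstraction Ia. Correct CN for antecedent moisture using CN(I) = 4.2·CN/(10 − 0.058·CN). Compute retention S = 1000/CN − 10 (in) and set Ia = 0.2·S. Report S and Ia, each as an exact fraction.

S = 1500/637 in ≈ 2.355 in; Ia = 300/637 in ≈ 0.471 in

Dry (AMC I): CN(I) = 4.2·91/(10 − 0.058·91) = (1911/5)/(2361/500) = 63700/787 ≈ 80.940
Retention S: 1000/CN − 10 with CN=80.940 → S = 1500/637 ≈ 2.355 in
Initial abstraction Ia = S/5 = (1500/637)/5 = 300/637 ≈ 0.471 in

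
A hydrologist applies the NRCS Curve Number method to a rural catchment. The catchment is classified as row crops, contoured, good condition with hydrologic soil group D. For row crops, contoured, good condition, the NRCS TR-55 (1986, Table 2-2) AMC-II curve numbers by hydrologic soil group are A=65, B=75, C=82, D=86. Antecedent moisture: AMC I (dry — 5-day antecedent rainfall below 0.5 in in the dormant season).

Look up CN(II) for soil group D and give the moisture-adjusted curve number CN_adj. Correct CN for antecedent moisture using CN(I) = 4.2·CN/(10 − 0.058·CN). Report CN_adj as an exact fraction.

CN_adj = 12900/179 ≈ 72.067

NRCS table: row crops, contoured, good condition, soil group D → CN(II) = 86
Dry (AMC I): CN(I) = 4.2·86/(10 − 0.058·86) = (1806/5)/(1253/250) = 12900/179 ≈ 72.067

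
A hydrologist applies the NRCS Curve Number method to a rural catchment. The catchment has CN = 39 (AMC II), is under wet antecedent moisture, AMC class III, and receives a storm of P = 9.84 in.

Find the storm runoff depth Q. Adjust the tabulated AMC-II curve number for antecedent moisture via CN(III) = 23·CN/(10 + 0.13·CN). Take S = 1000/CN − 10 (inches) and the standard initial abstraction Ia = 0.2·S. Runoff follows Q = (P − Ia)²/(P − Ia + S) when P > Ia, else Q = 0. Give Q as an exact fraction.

Adjust CN=39 to AMC III: 23·39/(10 + 0.13·39) → 897 ÷ (1507/100) = 89700/1507 ≈ 59.522
S = 1000/(89700/1507) − 10 = 6100/897 in ≈ 6.800 in
Ia = 0.2·(6100/897) = 1220/897 in ≈ 1.360 in
Since P=9.840 > Ia=1.360: effective rainfall P−Ia = 190162/22425 in
Runoff Q = (P−Ia)²/(P−Ia+S) = (8.480)²/(8.480+6.800) = 18080793122/3842097675 ≈ 4.706 in

Q = 18080793122/3842097675 in ≈ 4.706 in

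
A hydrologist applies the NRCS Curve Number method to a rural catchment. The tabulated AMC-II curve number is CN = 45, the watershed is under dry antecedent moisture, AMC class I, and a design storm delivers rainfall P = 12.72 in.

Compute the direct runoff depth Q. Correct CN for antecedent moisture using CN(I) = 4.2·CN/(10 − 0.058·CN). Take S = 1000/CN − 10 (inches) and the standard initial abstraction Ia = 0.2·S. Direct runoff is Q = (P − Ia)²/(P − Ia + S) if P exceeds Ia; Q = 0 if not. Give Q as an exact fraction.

Q = 531445202/401865975 in ≈ 1.322 in

Dry (AMC I): CN(I) = 4.2·45/(10 − 0.058·45) = 189/(739/100) = 18900/739 ≈ 25.575
Retention S: 1000/CN − 10 with CN=25.575 → S = 5500/189 ≈ 29.101 in
Ia = 0.2S: 0.2·29.101 = 5.820 in (exactly 1100/189)
Excess rainfall: 12.720 − 5.820 = 6.900 in; P > Ia so Q > 0
Q: (32602/4725)² ÷ (170102/4725) = 531445202/401865975 in (≈ 1.322 in)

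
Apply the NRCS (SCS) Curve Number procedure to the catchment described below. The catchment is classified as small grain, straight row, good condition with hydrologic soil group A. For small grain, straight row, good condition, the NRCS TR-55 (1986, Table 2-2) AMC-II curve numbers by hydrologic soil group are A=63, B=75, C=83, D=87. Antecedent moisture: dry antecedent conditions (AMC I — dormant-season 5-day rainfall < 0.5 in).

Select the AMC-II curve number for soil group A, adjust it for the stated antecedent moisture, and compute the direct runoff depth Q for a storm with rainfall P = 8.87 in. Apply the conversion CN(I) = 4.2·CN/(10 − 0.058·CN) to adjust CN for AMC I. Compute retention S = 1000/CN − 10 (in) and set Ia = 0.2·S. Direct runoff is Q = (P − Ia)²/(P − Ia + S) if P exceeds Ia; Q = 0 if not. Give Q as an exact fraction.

NRCS table: small grain, straight row, good condition, soil group A → CN(II) = 63
Adjust CN=63 to AMC I: 4.2·63/(10 − 0.058·63) → (1323/5) ÷ (3173/500) = 132300/3173 ≈ 41.696
Retention S: 1000/CN − 10 with CN=41.696 → S = 18500/1323 ≈ 13.983 in
Initial abstraction Ia = S/5 = (18500/1323)/5 = 3700/1323 ≈ 2.797 in
Since P=8.870 > Ia=2.797: effective rainfall P−Ia = 803501/132300 in
Runoff Q = (P−Ia)²/(P−Ia+S) = (6.073)²/(6.073+13.983) = 645613857001/351058182300 ≈ 1.839 in

Q = 645613857001/351058182300 in ≈ 1.839 in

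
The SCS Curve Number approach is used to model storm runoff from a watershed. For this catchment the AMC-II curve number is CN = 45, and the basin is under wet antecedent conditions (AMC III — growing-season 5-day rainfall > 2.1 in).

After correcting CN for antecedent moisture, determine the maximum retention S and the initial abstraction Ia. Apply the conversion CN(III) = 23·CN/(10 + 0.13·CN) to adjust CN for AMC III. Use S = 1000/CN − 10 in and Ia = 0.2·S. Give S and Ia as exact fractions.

S = 1100/207 in ≈ 5.314 in; Ia = 220/207 in ≈ 1.063 in

CN(III) from CN(II)=45: (23·45)/(10 + 0.13·45) = 20700/317 ≈ 65.300
Max retention: S = 1000/(20700/317) − 10 = 1100/207 in (≈ 5.314 in)
Initial abstraction Ia = S/5 = (1100/207)/5 = 220/207 ≈ 1.063 in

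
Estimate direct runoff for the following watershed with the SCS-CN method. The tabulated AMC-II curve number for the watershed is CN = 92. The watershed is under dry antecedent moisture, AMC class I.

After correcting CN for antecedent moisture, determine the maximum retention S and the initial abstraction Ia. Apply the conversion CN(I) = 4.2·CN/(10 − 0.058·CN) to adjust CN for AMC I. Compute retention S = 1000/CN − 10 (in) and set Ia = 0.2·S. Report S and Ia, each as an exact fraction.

Dry (AMC I): CN(I) = 4.2·92/(10 − 0.058·92) = (1932/5)/(583/125) = 48300/583 ≈ 82.847
Max retention: S = 1000/(48300/583) − 10 = 1000/483 in (≈ 2.070 in)
Ia = 0.2·(1000/483) = 200/483 in ≈ 0.414 in

S = 1000/483 in ≈ 2.070 in; Ia = 200/483 in ≈ 0.414 in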